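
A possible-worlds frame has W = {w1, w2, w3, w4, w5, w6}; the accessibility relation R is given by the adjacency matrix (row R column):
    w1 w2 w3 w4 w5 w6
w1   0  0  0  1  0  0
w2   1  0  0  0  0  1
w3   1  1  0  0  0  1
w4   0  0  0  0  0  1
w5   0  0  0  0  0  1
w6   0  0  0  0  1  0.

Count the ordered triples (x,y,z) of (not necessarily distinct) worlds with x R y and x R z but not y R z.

15

Enumerating: (w1,w4,w4), (w2,w1,w1), (w2,w1,w6), (w2,w6,w1), (w2,w6,w6), (w3,w1,w1), (w3,w1,w2), (w3,w1,w6), (w3,w2,w2), (w3,w6,w1), (w3,w6,w2), (w3,w6,w6), (w4,w6,w6), (w5,w6,w6), (w6,w5,w5).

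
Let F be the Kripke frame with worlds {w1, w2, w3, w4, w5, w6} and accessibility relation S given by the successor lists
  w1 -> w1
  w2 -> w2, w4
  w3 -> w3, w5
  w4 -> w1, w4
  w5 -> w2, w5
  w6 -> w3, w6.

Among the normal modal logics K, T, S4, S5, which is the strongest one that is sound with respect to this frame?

Reflexive (axiom T): yes — every world is S-related to itself.
Transitive (axiom 4): no — w2 S w4 and w4 S w1, but not w2 S w1.
Euclidean (axiom 5): no — w2 S w4 and w2 S w2, but not w4 S w2.
So F validates K, T; S4 would additionally require S to be transitive. The strongest is T.

T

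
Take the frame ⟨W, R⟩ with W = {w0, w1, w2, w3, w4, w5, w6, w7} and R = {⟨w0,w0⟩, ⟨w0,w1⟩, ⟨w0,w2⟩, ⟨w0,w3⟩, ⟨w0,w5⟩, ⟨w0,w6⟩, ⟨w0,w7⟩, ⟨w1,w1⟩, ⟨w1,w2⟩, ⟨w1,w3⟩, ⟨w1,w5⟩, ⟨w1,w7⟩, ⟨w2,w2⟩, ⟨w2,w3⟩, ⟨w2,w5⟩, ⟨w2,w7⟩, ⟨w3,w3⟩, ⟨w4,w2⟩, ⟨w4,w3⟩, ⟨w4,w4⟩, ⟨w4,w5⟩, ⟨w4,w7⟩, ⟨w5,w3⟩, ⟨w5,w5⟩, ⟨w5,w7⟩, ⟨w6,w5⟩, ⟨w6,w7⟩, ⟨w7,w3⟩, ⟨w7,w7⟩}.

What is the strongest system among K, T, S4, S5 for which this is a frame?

K

Reflexive (axiom T): no — w6 is not related to itself.
Transitive (axiom 4): no — w6 R w5 and w5 R w3, but not w6 R w3.
Euclidean (axiom 5): no — w0 R w1 and w0 R w6, but not w1 R w6.
So F validates K; T would additionally require R to be reflexive. The strongest is K.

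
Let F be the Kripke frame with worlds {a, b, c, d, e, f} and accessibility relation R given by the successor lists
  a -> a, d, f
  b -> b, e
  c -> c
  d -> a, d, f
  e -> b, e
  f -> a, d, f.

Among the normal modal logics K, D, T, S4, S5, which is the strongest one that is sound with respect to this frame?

Serial (axiom D): yes — every world has a successor (e.g. a R a).
Reflexive (axiom T): yes — every world is R-related to itself.
Transitive (axiom 4): yes — every two-step R-path is closed by a direct edge.
Euclidean (axiom 5): yes — any two successors of a common world are R-related.
So F validates K, D, T, S4, S5. The strongest is S5.

S5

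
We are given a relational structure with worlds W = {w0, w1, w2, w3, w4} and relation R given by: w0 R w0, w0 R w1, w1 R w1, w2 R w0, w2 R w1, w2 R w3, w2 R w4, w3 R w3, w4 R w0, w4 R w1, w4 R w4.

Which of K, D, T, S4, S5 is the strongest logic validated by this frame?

Serial (axiom D): yes — every world has a successor (e.g. w0 R w0).
Reflexive (axiom T): no — w2 is not related to itself.
Transitive (axiom 4): yes — every two-step R-path is closed by a direct edge.
Euclidean (axiom 5): no — w2 R w0 and w2 R w3, but not w0 R w3.
So F validates K, D; T would additionally require R to be reflexive. The strongest is D.

D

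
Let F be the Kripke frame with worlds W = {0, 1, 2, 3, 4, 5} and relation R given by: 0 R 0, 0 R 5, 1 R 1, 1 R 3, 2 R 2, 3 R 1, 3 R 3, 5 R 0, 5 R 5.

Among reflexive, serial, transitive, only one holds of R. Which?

transitive

Reflexive: no — 4 is not related to itself.
Serial: no — 4 has no R-successor.
Transitive: yes — every two-step R-path is closed by a direct edge.
Only transitive holds.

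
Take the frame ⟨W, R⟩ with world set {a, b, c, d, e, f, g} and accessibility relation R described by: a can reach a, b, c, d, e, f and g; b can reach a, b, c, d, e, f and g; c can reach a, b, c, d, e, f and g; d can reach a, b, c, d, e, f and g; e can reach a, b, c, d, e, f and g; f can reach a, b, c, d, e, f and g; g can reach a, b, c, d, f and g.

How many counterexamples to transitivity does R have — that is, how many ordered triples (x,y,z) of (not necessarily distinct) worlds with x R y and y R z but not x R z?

5

Enumerating: (g,a,e), (g,b,e), (g,c,e), (g,d,e), (g,f,e).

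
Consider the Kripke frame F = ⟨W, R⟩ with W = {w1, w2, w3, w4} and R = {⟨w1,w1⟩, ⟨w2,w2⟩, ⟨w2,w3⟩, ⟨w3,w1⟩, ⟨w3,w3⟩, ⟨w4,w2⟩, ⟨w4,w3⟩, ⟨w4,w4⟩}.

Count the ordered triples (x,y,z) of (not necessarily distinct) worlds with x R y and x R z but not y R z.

Enumerating: (w2,w3,w2), (w3,w1,w3), (w4,w2,w4), (w4,w3,w2), (w4,w3,w4).

5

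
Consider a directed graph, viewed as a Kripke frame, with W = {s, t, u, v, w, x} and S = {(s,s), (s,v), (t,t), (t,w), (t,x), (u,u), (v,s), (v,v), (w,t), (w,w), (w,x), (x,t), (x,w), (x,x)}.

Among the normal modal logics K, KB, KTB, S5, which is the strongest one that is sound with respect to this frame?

Symmetric (axiom B): yes — every pair in S has its reverse in S.
Reflexive (axiom T): yes — every world is S-related to itself.
Euclidean (axiom 5): yes — any two successors of a common world are S-related.
So F validates K, KB, KTB, S5. The strongest is S5.

S5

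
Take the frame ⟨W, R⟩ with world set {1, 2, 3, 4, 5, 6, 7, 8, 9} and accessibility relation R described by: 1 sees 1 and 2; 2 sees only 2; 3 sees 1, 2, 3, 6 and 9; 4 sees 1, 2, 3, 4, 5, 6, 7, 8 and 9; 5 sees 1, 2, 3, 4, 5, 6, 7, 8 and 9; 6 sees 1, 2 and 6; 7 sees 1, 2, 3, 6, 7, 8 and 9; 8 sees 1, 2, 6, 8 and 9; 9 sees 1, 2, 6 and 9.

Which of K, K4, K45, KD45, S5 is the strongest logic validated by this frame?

K4

Transitive (axiom 4): yes — every two-step R-path is closed by a direct edge.
Euclidean (axiom 5): no — 3 R 1 and 3 R 6, but not 1 R 6.
Serial (axiom D): yes — every world has a successor (e.g. 1 R 1).
Reflexive (axiom T): yes — every world is R-related to itself.
So F validates K, K4; K45 would additionally require R to be Euclidean. The strongest is K4.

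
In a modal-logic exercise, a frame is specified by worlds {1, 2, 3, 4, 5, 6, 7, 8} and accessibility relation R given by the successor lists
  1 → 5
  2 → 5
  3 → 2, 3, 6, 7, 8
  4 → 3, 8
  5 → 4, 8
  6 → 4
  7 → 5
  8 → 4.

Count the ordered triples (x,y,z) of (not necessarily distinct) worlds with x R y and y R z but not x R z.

Enumerating: (1,5,4), (1,5,8), (2,5,4), (2,5,8), (3,2,5), (3,6,4), (3,7,5), (3,8,4), (4,3,2), (4,3,6), (4,3,7), (4,8,4), … and 7 more.
Total: 19.

19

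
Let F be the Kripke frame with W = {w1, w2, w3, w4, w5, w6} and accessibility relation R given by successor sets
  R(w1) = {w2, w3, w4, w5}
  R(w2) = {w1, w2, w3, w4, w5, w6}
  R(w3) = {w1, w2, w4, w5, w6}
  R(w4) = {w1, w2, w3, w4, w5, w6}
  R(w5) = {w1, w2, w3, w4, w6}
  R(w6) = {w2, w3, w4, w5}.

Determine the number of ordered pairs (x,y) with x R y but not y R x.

R is symmetric; there are no such tuples.

0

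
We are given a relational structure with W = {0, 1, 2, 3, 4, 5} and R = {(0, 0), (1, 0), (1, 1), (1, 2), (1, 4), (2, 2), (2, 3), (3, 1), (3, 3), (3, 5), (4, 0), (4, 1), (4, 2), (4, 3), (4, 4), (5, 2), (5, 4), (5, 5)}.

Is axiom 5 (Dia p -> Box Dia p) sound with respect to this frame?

No

The schema 5 characterises exactly the Euclidean frames.
Euclidean: no — 1 R 0 and 1 R 2, but not 0 R 2.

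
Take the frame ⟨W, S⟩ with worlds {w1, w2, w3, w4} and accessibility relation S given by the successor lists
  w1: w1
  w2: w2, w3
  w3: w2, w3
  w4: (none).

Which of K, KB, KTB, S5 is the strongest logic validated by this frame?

Symmetric (axiom B): yes — every pair in S has its reverse in S.
Reflexive (axiom T): no — w4 is not related to itself.
Euclidean (axiom 5): yes — any two successors of a common world are S-related.
So F validates K, KB; KTB would additionally require S to be reflexive. The strongest is KB.

KB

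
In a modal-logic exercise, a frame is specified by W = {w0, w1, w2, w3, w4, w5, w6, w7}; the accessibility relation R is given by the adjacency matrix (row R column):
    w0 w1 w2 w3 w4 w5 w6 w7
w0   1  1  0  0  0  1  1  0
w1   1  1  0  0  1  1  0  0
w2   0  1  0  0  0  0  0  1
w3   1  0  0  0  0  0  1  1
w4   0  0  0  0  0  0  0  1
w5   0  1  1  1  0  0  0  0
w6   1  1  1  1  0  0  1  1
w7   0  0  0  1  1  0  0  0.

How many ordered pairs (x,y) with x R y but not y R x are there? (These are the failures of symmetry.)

10

Enumerating: (w0,w5), (w1,w4), (w2,w1), (w2,w7), (w3,w0), (w5,w2), (w5,w3), (w6,w1), (w6,w2), (w6,w7).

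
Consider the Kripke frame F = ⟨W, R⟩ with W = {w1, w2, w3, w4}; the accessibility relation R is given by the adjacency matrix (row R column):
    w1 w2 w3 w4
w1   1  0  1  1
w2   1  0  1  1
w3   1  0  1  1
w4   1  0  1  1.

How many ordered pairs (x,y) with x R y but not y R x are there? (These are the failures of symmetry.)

Enumerating: (w2,w1), (w2,w3), (w2,w4).

3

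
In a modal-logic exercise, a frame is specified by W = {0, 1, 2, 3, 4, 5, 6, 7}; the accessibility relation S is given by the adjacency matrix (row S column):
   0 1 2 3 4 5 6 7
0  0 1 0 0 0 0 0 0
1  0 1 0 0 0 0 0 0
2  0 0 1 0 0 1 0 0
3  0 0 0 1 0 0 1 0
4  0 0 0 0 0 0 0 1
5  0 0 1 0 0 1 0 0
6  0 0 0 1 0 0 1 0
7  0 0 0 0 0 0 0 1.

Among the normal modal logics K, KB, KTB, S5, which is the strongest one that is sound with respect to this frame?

Symmetric (axiom B): no — 0 S 1 but not 1 S 0.
Reflexive (axiom T): no — 0 is not related to itself.
Euclidean (axiom 5): yes — any two successors of a common world are S-related.
So F validates K; KB would additionally require S to be symmetric. The strongest is K.

K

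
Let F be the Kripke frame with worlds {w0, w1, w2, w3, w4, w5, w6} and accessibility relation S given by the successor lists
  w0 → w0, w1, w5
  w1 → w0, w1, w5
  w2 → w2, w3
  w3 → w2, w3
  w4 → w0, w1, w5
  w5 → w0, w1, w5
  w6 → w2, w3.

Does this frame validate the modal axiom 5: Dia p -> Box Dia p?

The schema 5 characterises exactly the Euclidean frames.
Euclidean: yes — any two successors of a common world are S-related.

Yes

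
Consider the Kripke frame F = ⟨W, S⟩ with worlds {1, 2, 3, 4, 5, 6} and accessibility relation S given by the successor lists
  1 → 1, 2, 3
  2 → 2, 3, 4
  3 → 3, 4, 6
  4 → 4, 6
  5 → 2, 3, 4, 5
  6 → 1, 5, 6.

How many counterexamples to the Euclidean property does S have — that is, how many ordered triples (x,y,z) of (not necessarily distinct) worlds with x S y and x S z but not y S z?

20

Enumerating: (1,2,1), (1,3,1), (1,3,2), (2,3,2), (2,4,2), (2,4,3), (3,4,3), (3,6,3), (3,6,4), (4,6,4), (5,2,5), (5,3,2), … and 8 more.
Total: 20.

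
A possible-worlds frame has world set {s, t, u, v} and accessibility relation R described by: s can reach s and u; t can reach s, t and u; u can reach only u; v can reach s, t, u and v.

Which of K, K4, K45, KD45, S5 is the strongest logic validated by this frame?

K4

Transitive (axiom 4): yes — every two-step R-path is closed by a direct edge.
Euclidean (axiom 5): no — t R u and t R s, but not u R s.
Serial (axiom D): yes — every world has a successor (e.g. s R s).
Reflexive (axiom T): yes — every world is R-related to itself.
So F validates K, K4; K45 would additionally require R to be Euclidean. The strongest is K4.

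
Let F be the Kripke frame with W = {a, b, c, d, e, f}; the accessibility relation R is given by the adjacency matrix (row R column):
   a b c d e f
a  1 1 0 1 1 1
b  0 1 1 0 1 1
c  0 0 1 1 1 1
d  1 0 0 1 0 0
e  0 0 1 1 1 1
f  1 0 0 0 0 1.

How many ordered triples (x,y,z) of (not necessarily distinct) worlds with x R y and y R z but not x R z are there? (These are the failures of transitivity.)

15

Enumerating: (a,b,c), (a,e,c), (b,c,d), (b,e,d), (b,f,a), (c,d,a), (c,f,a), (d,a,b), (d,a,e), (d,a,f), (e,d,a), (e,f,a), (f,a,b), (f,a,d), (f,a,e).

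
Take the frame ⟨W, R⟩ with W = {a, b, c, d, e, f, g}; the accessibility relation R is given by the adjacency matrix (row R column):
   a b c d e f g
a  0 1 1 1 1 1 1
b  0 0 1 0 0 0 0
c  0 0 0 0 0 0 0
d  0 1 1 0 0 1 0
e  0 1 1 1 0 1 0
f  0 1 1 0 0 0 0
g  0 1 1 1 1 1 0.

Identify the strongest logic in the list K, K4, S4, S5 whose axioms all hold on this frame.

Transitive (axiom 4): yes — every two-step R-path is closed by a direct edge.
Reflexive (axiom T): no — a is not related to itself.
Euclidean (axiom 5): no — a R b and a R d, but not b R d.
So F validates K, K4; S4 would additionally require R to be reflexive. The strongest is K4.

K4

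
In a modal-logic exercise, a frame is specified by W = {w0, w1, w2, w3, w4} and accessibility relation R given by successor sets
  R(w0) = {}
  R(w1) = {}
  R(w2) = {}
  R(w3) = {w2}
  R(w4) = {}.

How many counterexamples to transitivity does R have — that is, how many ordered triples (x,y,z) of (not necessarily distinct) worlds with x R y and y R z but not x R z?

R is transitive; there are no such tuples.

0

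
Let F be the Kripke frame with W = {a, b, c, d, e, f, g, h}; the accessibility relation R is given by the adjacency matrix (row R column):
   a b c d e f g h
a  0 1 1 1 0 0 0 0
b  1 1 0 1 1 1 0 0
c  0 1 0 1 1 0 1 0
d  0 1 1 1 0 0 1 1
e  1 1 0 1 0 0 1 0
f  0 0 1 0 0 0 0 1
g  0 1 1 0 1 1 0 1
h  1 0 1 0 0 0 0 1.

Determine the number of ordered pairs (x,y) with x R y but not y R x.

Enumerating: (a,c), (a,d), (b,f), (c,b), (c,e), (d,g), (d,h), (e,a), (e,d), (f,c), (f,h), (g,b), (g,f), (g,h), (h,a), (h,c).

16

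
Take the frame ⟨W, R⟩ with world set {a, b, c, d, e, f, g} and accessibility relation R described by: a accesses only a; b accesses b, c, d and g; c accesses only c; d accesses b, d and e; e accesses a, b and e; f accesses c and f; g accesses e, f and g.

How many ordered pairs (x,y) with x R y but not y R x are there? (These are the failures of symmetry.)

8

Enumerating: (b,c), (b,g), (d,e), (e,a), (e,b), (f,c), (g,e), (g,f).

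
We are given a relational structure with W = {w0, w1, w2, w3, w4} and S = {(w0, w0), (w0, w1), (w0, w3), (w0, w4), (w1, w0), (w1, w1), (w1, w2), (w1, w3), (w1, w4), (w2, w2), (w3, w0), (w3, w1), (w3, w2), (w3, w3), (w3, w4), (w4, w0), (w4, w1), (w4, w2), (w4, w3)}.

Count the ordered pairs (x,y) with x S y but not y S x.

3

Enumerating: (w1,w2), (w3,w2), (w4,w2).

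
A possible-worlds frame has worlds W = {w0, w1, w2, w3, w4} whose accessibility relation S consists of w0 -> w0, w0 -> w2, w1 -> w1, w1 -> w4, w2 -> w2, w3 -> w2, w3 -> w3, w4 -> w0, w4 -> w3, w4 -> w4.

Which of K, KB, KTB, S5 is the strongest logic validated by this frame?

K

Symmetric (axiom B): no — w0 S w2 but not w2 S w0.
Reflexive (axiom T): yes — every world is S-related to itself.
Euclidean (axiom 5): no — w4 S w0 and w4 S w3, but not w0 S w3.
So F validates K; KB would additionally require S to be symmetric. The strongest is K.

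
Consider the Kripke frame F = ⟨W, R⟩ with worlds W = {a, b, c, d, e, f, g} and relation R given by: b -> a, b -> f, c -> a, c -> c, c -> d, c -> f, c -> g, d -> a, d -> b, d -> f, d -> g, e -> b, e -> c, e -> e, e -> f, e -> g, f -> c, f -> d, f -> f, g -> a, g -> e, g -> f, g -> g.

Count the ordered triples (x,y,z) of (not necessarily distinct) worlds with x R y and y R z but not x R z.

21

Enumerating: (b,f,c), (b,f,d), (c,d,b), (c,g,e), (d,f,c), (d,f,d), (d,g,e), (e,b,a), (e,c,a), (e,c,d), (e,f,d), (e,g,a), … and 9 more.
Total: 21.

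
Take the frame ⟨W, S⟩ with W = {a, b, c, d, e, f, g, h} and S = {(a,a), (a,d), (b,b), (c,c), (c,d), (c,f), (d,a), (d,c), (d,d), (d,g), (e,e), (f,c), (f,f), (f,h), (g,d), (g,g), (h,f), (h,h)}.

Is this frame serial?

Serial: yes — every world has a successor (e.g. a S a).

Yes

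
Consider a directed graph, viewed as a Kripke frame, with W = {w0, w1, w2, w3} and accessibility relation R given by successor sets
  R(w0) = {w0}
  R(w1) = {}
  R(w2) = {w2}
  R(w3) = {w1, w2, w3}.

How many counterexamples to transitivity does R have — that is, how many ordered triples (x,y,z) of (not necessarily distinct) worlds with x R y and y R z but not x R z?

0

R is transitive; there are no such tuples.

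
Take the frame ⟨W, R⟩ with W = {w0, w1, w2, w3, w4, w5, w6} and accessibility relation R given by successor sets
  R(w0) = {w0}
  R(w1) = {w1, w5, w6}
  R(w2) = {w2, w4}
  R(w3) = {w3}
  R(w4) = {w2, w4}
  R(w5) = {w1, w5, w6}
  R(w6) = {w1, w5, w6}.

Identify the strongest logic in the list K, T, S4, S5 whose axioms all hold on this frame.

S5

Reflexive (axiom T): yes — every world is R-related to itself.
Transitive (axiom 4): yes — every two-step R-path is closed by a direct edge.
Euclidean (axiom 5): yes — any two successors of a common world are R-related.
So F validates K, T, S4, S5. The strongest is S5.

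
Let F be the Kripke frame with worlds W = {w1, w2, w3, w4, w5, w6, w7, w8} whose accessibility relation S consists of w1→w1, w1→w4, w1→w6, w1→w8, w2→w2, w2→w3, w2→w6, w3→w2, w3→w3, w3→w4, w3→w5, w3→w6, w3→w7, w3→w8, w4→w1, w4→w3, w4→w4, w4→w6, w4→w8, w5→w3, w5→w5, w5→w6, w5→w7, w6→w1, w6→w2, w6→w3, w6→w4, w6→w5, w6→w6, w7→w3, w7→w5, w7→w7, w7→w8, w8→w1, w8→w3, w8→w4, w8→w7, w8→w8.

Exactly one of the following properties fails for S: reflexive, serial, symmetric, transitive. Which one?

Reflexive: yes — every world is S-related to itself.
Serial: yes — every world has a successor (e.g. w1 S w1).
Symmetric: yes — every pair in S has its reverse in S.
Transitive: no — w1 S w4 and w4 S w3, but not w1 S w3.
Only transitive fails.

transitive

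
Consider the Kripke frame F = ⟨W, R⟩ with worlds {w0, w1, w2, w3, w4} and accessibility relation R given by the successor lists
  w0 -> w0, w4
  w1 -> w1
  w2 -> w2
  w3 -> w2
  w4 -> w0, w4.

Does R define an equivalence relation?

Reflexive: no — w3 is not related to itself.
Symmetric: no — w3 R w2 but not w2 R w3.
Transitive: yes — every two-step R-path is closed by a direct edge.
So R is not an equivalence relation.

No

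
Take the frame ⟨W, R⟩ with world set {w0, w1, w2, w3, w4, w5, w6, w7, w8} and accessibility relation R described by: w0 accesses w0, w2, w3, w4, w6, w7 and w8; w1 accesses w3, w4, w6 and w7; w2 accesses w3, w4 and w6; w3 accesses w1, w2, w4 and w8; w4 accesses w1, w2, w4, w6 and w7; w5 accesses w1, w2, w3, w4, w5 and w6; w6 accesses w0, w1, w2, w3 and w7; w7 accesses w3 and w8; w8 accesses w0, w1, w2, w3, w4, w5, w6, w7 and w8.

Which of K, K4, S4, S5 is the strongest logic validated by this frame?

Transitive (axiom 4): no — w0 R w3 and w3 R w1, but not w0 R w1.
Reflexive (axiom T): no — w1 is not related to itself.
Euclidean (axiom 5): no — w0 R w2 and w0 R w7, but not w2 R w7.
So F validates K; K4 would additionally require R to be transitive. The strongest is K.

K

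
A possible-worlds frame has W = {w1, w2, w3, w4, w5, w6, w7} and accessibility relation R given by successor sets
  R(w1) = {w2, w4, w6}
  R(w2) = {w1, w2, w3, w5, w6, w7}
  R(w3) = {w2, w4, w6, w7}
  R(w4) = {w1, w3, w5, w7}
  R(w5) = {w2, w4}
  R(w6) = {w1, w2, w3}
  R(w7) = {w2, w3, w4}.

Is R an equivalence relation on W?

Reflexive: no — w1 is not related to itself.
Symmetric: yes — every pair in R has its reverse in R.
Transitive: no — w1 R w2 and w2 R w3, but not w1 R w3.
So R is not an equivalence relation.

No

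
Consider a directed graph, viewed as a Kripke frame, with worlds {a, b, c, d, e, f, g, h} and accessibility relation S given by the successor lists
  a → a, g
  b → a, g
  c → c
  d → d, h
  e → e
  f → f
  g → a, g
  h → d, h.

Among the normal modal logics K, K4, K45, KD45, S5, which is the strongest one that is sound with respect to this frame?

KD45

Transitive (axiom 4): yes — every two-step S-path is closed by a direct edge.
Euclidean (axiom 5): yes — any two successors of a common world are S-related.
Serial (axiom D): yes — every world has a successor (e.g. a S a).
Reflexive (axiom T): no — b is not related to itself.
So F validates K, K4, K45, KD45; S5 would additionally require S to be reflexive. The strongest is KD45.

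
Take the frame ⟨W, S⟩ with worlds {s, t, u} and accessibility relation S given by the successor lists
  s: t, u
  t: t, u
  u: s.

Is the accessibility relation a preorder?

Reflexive: no — s is not related to itself.
Transitive: no — t S u and u S s, but not t S s.
So S is not a preorder.

No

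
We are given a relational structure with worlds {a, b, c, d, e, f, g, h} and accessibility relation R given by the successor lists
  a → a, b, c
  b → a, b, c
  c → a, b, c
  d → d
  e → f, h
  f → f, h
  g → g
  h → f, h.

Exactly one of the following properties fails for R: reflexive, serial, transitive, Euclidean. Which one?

reflexive

Reflexive: no — e is not related to itself.
Serial: yes — every world has a successor (e.g. a R a).
Transitive: yes — every two-step R-path is closed by a direct edge.
Euclidean: yes — any two successors of a common world are R-related.
Only reflexive fails.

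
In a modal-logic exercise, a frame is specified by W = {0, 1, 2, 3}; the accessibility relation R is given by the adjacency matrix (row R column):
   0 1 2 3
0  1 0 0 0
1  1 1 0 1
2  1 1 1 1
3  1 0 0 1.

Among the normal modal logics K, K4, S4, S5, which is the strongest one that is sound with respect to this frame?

Transitive (axiom 4): yes — every two-step R-path is closed by a direct edge.
Reflexive (axiom T): yes — every world is R-related to itself.
Euclidean (axiom 5): no — 1 R 0 and 1 R 3, but not 0 R 3.
So F validates K, K4, S4; S5 would additionally require R to be Euclidean. The strongest is S4.

S4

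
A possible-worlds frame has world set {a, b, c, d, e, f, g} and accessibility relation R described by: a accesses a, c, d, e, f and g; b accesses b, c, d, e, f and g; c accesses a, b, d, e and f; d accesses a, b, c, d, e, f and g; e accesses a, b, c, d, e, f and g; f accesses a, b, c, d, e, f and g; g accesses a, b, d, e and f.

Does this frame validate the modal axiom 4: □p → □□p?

No

The schema 4 characterises exactly the transitive frames.
Transitive: no — a R c and c R b, but not a R b.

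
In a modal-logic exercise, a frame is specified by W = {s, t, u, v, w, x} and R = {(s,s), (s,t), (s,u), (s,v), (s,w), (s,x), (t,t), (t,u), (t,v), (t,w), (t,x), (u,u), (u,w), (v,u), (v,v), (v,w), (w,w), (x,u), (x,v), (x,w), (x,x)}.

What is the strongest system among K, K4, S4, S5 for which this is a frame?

Transitive (axiom 4): yes — every two-step R-path is closed by a direct edge.
Reflexive (axiom T): yes — every world is R-related to itself.
Euclidean (axiom 5): no — s R u and s R t, but not u R t.
So F validates K, K4, S4; S5 would additionally require R to be Euclidean. The strongest is S4.

S4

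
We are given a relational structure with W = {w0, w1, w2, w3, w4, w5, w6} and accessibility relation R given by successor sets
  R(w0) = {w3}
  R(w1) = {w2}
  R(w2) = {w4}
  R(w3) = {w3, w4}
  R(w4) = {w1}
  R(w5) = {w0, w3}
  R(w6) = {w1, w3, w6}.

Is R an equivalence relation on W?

No

Reflexive: no — w0 is not related to itself.
Symmetric: no — w0 R w3 but not w3 R w0.
Transitive: no — w0 R w3 and w3 R w4, but not w0 R w4.
So R is not an equivalence relation.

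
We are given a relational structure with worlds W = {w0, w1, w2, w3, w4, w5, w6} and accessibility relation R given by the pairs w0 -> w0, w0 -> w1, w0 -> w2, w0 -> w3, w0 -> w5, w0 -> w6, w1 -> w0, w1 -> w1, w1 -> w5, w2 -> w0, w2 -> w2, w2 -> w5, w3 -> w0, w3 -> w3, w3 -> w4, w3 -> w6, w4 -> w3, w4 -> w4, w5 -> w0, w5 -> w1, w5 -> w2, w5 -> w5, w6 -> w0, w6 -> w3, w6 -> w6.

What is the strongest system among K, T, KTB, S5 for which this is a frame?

KTB

Reflexive (axiom T): yes — every world is R-related to itself.
Symmetric (axiom B): yes — every pair in R has its reverse in R.
Euclidean (axiom 5): no — w0 R w1 and w0 R w2, but not w1 R w2.
So F validates K, T, KTB; S5 would additionally require R to be Euclidean. The strongest is KTB.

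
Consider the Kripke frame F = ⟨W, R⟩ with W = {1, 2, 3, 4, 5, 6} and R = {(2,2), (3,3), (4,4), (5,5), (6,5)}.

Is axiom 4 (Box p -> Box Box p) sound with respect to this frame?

Yes

Axiom 4 corresponds to the accessibility relation being transitive.
Transitive: yes — every two-step R-path is closed by a direct edge.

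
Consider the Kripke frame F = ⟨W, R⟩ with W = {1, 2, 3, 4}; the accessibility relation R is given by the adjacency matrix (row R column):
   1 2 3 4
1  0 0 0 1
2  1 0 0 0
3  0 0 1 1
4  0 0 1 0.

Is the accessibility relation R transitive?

Transitive: no — 1 R 4 and 4 R 3, but not 1 R 3.

No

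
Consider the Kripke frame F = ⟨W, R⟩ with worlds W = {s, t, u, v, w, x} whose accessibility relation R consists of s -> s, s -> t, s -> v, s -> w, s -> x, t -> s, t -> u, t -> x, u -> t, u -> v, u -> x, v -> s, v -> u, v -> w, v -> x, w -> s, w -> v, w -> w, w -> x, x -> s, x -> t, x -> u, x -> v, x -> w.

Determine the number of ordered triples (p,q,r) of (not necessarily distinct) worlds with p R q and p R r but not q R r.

35

Enumerating: (s,t,t), (s,t,v), (s,t,w), (s,v,t), (s,v,v), (s,w,t), (s,x,x), (t,s,u), (t,u,s), (t,u,u), (t,x,x), (u,t,t), … and 23 more.
Total: 35.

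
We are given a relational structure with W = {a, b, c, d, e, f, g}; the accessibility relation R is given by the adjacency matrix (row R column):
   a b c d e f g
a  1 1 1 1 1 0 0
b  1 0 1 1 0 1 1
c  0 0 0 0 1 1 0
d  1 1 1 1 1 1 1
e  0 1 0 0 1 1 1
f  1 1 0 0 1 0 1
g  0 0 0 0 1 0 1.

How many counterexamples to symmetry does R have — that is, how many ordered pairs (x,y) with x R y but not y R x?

Enumerating: (a,c), (a,e), (b,c), (b,g), (c,e), (c,f), (d,c), (d,e), (d,f), (d,g), (e,b), (f,a), (f,g).

13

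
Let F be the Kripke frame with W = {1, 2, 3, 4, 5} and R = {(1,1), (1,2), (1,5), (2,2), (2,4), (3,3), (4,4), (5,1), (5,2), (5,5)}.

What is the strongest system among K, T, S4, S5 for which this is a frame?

Reflexive (axiom T): yes — every world is R-related to itself.
Transitive (axiom 4): no — 1 R 2 and 2 R 4, but not 1 R 4.
Euclidean (axiom 5): no — 1 R 2 and 1 R 5, but not 2 R 5.
So F validates K, T; S4 would additionally require R to be transitive. The strongest is T.

T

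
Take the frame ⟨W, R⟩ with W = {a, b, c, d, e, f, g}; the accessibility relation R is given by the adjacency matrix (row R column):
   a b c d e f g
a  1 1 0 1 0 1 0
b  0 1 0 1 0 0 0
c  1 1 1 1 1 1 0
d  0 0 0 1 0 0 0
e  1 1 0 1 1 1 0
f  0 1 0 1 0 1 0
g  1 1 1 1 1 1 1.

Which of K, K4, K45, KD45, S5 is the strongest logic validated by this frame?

Transitive (axiom 4): yes — every two-step R-path is closed by a direct edge.
Euclidean (axiom 5): no — a R b and a R f, but not b R f.
Serial (axiom D): yes — every world has a successor (e.g. a R a).
Reflexive (axiom T): yes — every world is R-related to itself.
So F validates K, K4; K45 would additionally require R to be Euclidean. The strongest is K4.

K4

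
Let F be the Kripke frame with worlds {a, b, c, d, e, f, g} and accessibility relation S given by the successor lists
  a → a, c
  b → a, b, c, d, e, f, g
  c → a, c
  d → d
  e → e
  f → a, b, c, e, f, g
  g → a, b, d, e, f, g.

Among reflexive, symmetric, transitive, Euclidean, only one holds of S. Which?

reflexive

Reflexive: yes — every world is S-related to itself.
Symmetric: no — b S a but not a S b.
Transitive: no — f S b and b S d, but not f S d.
Euclidean: no — b S a and b S d, but not a S d.
Only reflexive holds.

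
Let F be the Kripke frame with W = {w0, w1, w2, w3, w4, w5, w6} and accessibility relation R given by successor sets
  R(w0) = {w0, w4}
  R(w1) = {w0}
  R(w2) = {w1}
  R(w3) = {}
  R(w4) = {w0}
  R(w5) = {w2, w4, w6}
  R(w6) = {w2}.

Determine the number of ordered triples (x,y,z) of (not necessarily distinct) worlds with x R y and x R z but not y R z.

11

Enumerating: (w0,w4,w4), (w2,w1,w1), (w5,w2,w2), (w5,w2,w4), (w5,w2,w6), (w5,w4,w2), (w5,w4,w4), (w5,w4,w6), (w5,w6,w4), (w5,w6,w6), (w6,w2,w2).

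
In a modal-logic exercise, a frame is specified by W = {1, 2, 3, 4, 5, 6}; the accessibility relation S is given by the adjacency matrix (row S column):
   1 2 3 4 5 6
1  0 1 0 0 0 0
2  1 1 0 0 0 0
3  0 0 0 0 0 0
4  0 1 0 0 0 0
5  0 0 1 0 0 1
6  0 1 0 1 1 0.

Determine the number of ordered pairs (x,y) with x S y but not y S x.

Enumerating: (4,2), (5,3), (6,2), (6,4).

4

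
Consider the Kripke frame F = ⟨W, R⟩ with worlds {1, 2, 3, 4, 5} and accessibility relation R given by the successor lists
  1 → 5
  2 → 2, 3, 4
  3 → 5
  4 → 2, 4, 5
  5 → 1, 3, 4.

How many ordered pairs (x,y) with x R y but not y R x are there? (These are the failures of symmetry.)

1

Enumerating: (2,3).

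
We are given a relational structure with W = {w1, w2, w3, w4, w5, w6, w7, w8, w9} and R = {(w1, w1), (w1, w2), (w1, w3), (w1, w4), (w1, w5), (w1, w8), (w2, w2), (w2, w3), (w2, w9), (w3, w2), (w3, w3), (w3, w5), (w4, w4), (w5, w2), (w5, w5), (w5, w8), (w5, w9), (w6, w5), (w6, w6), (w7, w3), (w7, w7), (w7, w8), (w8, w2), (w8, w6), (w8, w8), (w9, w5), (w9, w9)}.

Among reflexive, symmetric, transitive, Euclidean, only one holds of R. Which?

reflexive

Reflexive: yes — every world is R-related to itself.
Symmetric: no — w1 R w2 but not w2 R w1.
Transitive: no — w1 R w2 and w2 R w9, but not w1 R w9.
Euclidean: no — w1 R w2 and w1 R w4, but not w2 R w4.
Only reflexive holds.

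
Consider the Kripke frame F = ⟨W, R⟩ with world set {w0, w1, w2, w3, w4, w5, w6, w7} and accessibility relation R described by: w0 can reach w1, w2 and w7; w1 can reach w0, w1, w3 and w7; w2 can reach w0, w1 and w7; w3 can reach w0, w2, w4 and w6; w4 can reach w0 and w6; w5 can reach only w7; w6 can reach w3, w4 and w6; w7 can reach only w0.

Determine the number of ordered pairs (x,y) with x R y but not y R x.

9

Enumerating: (w1,w3), (w1,w7), (w2,w1), (w2,w7), (w3,w0), (w3,w2), (w3,w4), (w4,w0), (w5,w7).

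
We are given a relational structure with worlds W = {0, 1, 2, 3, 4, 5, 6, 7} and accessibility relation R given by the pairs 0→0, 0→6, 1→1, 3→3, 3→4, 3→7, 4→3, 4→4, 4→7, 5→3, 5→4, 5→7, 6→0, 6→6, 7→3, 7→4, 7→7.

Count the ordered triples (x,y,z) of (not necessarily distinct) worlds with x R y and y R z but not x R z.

R is transitive; there are no such tuples.

0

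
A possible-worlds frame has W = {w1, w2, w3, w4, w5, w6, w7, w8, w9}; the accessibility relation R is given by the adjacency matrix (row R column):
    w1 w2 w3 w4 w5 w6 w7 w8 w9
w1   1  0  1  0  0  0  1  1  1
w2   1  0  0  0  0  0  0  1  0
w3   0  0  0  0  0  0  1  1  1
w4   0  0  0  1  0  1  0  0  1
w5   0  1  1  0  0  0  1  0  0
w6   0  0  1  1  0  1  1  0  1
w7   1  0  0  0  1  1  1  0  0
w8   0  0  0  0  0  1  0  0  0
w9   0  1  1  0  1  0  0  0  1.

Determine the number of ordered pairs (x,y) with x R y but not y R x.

15

Enumerating: (w1,w3), (w1,w8), (w1,w9), (w2,w1), (w2,w8), (w3,w7), (w3,w8), (w4,w9), (w5,w2), (w5,w3), (w6,w3), (w6,w9), (w8,w6), (w9,w2), (w9,w5).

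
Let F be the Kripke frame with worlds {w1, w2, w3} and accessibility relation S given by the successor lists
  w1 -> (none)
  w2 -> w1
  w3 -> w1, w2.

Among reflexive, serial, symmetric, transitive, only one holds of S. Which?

Reflexive: no — w1 is not related to itself.
Serial: no — w1 has no S-successor.
Symmetric: no — w2 S w1 but not w1 S w2.
Transitive: yes — every two-step S-path is closed by a direct edge.
Only transitive holds.

transitive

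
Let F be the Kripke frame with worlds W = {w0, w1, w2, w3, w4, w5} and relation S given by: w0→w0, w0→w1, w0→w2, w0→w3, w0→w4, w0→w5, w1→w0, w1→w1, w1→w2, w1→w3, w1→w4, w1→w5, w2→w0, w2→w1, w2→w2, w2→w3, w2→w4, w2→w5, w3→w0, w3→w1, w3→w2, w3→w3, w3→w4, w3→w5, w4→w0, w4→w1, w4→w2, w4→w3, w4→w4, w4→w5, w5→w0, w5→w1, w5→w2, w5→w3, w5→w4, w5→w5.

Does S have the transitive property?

Yes

Transitive: yes — every two-step S-path is closed by a direct edge.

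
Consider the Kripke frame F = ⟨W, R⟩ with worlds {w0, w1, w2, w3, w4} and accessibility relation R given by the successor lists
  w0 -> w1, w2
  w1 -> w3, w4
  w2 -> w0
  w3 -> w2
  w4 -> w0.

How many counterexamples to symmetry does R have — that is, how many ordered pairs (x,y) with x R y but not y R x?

5

Enumerating: (w0,w1), (w1,w3), (w1,w4), (w3,w2), (w4,w0).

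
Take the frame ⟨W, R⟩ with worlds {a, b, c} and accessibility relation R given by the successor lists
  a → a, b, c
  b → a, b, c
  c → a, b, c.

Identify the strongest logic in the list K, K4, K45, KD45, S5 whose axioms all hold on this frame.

S5

Transitive (axiom 4): yes — every two-step R-path is closed by a direct edge.
Euclidean (axiom 5): yes — any two successors of a common world are R-related.
Serial (axiom D): yes — every world has a successor (e.g. a R a).
Reflexive (axiom T): yes — every world is R-related to itself.
So F validates K, K4, K45, KD45, S5. The strongest is S5.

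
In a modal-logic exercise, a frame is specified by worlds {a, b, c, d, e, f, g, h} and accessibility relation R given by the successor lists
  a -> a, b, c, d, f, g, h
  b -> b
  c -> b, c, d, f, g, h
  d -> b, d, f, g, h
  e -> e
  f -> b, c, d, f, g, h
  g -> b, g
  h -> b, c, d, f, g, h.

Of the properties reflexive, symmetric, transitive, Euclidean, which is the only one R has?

Reflexive: yes — every world is R-related to itself.
Symmetric: no — a R b but not b R a.
Transitive: no — d R f and f R c, but not d R c.
Euclidean: no — a R b and a R c, but not b R c.
Only reflexive holds.

reflexive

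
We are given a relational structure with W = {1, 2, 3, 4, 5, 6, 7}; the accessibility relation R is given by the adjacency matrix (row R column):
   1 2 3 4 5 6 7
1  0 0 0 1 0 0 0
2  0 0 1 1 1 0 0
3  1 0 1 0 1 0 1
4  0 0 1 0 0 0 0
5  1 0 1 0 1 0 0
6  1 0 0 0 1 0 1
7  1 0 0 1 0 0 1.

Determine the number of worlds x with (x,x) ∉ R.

4

Enumerating: 1, 2, 4, 6.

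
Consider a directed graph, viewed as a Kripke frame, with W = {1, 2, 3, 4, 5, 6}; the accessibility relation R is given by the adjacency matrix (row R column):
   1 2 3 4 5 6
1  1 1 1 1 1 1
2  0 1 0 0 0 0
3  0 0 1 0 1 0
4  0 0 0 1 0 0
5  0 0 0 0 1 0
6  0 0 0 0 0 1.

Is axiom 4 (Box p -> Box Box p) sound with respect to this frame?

Yes

Axiom 4 corresponds to the accessibility relation being transitive.
Transitive: yes — every two-step R-path is closed by a direct edge.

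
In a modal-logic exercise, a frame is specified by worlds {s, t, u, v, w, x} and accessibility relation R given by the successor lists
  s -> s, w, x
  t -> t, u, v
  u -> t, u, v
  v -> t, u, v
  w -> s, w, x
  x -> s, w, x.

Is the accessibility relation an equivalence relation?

Reflexive: yes — every world is R-related to itself.
Symmetric: yes — every pair in R has its reverse in R.
Transitive: yes — every two-step R-path is closed by a direct edge.
So R is an equivalence relation.

Yes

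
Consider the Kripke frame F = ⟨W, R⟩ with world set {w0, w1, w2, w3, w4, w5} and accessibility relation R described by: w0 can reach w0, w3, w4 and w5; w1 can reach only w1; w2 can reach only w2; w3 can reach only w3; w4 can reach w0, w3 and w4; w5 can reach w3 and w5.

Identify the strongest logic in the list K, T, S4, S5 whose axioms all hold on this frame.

T

Reflexive (axiom T): yes — every world is R-related to itself.
Transitive (axiom 4): no — w4 R w0 and w0 R w5, but not w4 R w5.
Euclidean (axiom 5): no — w0 R w3 and w0 R w4, but not w3 R w4.
So F validates K, T; S4 would additionally require R to be transitive. The strongest is T.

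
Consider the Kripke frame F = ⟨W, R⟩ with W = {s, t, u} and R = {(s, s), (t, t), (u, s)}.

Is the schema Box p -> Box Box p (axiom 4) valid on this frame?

Axiom 4 corresponds to the accessibility relation being transitive.
Transitive: yes — every two-step R-path is closed by a direct edge.

Yes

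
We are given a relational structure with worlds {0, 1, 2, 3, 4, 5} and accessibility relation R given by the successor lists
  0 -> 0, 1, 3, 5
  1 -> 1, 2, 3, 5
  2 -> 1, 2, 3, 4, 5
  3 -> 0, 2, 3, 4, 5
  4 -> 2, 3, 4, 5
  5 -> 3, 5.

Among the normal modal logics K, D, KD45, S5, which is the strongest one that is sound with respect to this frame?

D

Serial (axiom D): yes — every world has a successor (e.g. 0 R 0).
Euclidean (axiom 5): no — 0 R 3 and 0 R 1, but not 3 R 1.
Transitive (axiom 4): no — 0 R 1 and 1 R 2, but not 0 R 2.
Reflexive (axiom T): yes — every world is R-related to itself.
So F validates K, D; KD45 would additionally require R to be Euclidean and transitive. The strongest is D.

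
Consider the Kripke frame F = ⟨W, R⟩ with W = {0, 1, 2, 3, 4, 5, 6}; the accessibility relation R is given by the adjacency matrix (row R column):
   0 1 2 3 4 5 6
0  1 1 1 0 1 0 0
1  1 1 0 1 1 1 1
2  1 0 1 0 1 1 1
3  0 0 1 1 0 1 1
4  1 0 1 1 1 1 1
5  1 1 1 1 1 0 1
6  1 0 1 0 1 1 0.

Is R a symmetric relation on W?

No

Symmetric: no — 1 R 3 but not 3 R 1.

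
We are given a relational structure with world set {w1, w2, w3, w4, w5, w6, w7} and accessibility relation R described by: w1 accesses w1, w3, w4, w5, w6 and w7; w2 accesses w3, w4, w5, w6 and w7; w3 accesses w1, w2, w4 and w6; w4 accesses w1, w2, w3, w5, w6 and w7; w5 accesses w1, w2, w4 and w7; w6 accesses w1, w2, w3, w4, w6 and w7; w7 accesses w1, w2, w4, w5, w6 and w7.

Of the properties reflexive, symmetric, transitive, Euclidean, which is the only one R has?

symmetric

Reflexive: no — w2 is not related to itself.
Symmetric: yes — every pair in R has its reverse in R.
Transitive: no — w1 R w3 and w3 R w2, but not w1 R w2.
Euclidean: no — w1 R w3 and w1 R w5, but not w3 R w5.
Only symmetric holds.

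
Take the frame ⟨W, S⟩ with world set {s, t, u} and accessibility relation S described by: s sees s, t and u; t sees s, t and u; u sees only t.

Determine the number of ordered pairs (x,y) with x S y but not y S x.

1

Enumerating: (s,u).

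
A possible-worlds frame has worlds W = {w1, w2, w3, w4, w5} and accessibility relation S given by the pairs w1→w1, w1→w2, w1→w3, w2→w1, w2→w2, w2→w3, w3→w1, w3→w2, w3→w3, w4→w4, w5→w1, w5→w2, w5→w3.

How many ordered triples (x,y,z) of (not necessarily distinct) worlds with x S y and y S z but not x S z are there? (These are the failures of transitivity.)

0

S is transitive; there are no such tuples.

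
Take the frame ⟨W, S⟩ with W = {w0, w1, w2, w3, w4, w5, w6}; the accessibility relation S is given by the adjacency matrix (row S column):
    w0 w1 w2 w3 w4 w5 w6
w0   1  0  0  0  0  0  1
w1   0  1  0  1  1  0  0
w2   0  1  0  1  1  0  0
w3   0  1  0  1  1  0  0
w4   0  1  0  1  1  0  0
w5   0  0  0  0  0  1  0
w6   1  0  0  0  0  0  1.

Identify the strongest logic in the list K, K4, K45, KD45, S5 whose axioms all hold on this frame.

Transitive (axiom 4): yes — every two-step S-path is closed by a direct edge.
Euclidean (axiom 5): yes — any two successors of a common world are S-related.
Serial (axiom D): yes — every world has a successor (e.g. w0 S w0).
Reflexive (axiom T): no — w2 is not related to itself.
So F validates K, K4, K45, KD45; S5 would additionally require S to be reflexive. The strongest is KD45.

KD45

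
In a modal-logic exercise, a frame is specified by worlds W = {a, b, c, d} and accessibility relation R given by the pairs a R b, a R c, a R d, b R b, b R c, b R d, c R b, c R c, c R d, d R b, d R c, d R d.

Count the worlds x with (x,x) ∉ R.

1

Enumerating: a.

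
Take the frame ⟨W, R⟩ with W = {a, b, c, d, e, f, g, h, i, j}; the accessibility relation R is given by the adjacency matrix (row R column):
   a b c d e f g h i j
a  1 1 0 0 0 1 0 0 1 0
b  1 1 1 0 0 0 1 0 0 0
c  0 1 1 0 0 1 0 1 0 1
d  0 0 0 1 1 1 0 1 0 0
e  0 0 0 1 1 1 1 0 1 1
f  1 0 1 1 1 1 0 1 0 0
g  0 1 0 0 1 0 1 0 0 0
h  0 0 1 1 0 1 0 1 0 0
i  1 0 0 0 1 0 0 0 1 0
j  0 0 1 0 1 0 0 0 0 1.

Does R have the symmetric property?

Yes

Symmetric: yes — every pair in R has its reverse in R.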